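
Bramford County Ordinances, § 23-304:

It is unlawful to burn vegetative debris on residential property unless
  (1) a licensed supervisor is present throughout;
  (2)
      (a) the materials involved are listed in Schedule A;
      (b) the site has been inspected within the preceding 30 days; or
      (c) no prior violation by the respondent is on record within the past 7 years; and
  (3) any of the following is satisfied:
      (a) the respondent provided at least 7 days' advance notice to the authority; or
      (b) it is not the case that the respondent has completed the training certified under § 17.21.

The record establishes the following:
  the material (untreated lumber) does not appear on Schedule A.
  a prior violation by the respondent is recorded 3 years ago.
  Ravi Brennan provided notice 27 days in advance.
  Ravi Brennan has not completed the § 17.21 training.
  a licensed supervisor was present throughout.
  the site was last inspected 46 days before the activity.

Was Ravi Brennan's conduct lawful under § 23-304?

No — unlawful.

(1) supervisor present — satisfied.
(a) Schedule A material — fails.
(b) site inspected — not met.
(c) no prior violation — not satisfied.
(2) = F OR F OR F = false.
(a) ≥7 days' notice — satisfied.
(b) not (training certified) — satisfied.
(3) = T OR T = true.
Overall: T AND F AND T → false.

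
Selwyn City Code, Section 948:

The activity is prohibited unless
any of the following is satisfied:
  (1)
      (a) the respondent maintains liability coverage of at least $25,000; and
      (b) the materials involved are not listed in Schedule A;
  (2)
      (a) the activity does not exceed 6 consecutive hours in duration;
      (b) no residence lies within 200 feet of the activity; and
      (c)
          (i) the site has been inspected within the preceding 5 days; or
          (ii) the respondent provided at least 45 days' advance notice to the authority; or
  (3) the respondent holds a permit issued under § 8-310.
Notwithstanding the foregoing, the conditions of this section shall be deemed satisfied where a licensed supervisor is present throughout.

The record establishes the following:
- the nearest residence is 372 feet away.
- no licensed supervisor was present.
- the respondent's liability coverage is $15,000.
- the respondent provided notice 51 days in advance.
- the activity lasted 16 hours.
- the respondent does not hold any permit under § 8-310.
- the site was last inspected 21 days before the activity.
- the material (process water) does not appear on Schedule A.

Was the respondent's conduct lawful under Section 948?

(a) coverage ≥ $25,000 — not met.
(b) not (Schedule A material) — met.
So (1) is not satisfied (F AND T).
(a) ≤ 6 hrs duration — not met.
(b) no residence in 200 ft — holds.
(i) site inspected — not met.
(ii) ≥45 days' notice — met.
(c): F OR T → true.
So (2) is not satisfied (F AND T AND T).
(3) holds permit — fails.
Overall: F OR F OR F → false.
Exception (supervisor present) — not satisfied.
Result: main false OR exception false → false.

No — unlawful.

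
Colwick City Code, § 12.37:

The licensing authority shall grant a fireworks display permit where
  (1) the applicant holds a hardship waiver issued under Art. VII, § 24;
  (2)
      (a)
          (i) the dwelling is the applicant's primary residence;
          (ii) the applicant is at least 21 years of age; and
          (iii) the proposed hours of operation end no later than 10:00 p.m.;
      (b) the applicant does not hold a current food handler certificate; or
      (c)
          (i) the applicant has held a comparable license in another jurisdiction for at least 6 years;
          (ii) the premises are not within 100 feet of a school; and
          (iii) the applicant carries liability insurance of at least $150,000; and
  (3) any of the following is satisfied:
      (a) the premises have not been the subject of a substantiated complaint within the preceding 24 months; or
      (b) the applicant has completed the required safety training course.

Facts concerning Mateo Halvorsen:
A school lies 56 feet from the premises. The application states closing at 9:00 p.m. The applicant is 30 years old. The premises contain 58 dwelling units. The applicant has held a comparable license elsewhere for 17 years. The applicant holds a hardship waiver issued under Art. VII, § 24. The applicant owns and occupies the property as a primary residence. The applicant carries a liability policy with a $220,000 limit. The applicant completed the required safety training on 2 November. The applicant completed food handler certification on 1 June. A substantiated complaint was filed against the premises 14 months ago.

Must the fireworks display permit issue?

Yes — granted.

(1) hardship waiver — met.
(i) primary residence — holds.
(ii) age ≥ 21 — satisfied.
(iii) closes by 10 p.m. — met.
(a): T AND T AND T → true.
(b) not (food handler cert.) — not met.
(i) prior license ≥ 6 yr — satisfied.
(ii) ≥100 ft from school — not met.
(iii) insurance ≥ $150,000 — satisfied.
(c): T AND F AND T → false.
(2): T OR F OR F → true.
(a) no complaint in 24 mo. — not met.
(b) safety training — satisfied.
(3) = F OR T = true.
Overall: T AND T AND T → true.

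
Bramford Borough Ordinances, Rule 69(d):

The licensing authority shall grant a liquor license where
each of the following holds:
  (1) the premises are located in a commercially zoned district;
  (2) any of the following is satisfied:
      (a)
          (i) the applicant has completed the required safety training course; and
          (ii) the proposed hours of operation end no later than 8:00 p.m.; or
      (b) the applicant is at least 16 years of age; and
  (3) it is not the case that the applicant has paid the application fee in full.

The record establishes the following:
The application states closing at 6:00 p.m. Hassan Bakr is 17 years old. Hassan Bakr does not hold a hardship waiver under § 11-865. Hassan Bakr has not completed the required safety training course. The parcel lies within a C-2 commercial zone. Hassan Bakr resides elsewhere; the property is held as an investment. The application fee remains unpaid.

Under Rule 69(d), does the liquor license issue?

Yes — granted.

(1) commercially zoned — met.
(i) safety training — not met.
(ii) closes by 8 p.m. — holds.
So (a) is not satisfied (F AND T).
(b) age ≥ 16 — satisfied.
(2) = F OR T = true.
(3) not (fee paid) — satisfied.
Overall: T AND T AND T → true.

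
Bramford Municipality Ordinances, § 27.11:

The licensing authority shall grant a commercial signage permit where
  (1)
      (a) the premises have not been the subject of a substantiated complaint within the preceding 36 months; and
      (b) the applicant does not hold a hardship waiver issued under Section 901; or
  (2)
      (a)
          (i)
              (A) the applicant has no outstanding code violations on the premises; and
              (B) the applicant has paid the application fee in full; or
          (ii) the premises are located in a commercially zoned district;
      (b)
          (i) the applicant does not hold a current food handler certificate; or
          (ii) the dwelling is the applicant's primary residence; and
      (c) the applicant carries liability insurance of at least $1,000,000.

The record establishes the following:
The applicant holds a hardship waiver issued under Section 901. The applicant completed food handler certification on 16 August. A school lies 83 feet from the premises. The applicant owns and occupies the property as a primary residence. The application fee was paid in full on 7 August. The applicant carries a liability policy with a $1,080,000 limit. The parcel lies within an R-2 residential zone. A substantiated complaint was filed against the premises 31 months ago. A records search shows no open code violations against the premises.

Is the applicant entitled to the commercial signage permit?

Yes — granted.

(a) no complaint in 36 mo. — not satisfied.
(b) not (hardship waiver) — not satisfied.
(1) = F AND F = false.
(A) no code violations — met.
(B) fee paid — met.
So (i) is satisfied (T AND T).
(ii) commercially zoned — not met.
So (a) is satisfied (T OR F).
(i) not (food handler cert.) — not satisfied.
(ii) primary residence — met.
(b) = F OR T = true.
(c) insurance ≥ $1,000,000 — met.
(2): T AND T AND T → true.
So Overall is satisfied (F OR T).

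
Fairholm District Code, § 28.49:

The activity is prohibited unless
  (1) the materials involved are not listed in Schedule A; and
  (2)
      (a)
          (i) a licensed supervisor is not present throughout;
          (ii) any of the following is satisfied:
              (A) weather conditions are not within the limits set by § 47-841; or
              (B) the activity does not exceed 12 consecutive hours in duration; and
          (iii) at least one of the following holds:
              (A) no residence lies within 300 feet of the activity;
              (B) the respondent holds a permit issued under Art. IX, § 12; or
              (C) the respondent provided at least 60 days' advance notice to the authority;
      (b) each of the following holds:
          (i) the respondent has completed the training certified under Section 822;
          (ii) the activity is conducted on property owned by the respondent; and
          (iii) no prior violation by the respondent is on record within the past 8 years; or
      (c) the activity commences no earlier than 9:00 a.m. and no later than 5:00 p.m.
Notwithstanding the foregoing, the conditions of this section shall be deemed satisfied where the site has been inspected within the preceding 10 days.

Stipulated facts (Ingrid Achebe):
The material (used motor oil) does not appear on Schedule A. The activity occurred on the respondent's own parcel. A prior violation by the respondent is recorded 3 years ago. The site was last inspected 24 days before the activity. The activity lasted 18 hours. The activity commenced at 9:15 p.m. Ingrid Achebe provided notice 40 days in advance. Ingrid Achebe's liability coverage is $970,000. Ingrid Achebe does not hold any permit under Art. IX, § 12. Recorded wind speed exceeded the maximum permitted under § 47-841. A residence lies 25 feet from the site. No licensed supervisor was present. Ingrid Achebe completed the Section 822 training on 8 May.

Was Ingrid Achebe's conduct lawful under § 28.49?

No — unlawful.

(1) not (Schedule A material) — satisfied.
(i) not (supervisor present) — met.
(A) not (weather ok) — met.
(B) ≤ 12 hrs duration — fails.
(ii) = T OR F = true.
(A) no residence in 300 ft — not met.
(B) holds permit — not satisfied.
(C) ≥60 days' notice — not met.
(iii) = F OR F OR F = false.
(a): T AND T AND F → false.
(i) training certified — met.
(ii) own property — met.
(iii) no prior violation — not met.
So (b) is not satisfied (T AND T AND F).
(c) start within hours — fails.
So (2) is not satisfied (F OR F OR F).
Overall = T AND F = false.
Exception (site inspected) — not satisfied.
Result: main false OR exception false → false.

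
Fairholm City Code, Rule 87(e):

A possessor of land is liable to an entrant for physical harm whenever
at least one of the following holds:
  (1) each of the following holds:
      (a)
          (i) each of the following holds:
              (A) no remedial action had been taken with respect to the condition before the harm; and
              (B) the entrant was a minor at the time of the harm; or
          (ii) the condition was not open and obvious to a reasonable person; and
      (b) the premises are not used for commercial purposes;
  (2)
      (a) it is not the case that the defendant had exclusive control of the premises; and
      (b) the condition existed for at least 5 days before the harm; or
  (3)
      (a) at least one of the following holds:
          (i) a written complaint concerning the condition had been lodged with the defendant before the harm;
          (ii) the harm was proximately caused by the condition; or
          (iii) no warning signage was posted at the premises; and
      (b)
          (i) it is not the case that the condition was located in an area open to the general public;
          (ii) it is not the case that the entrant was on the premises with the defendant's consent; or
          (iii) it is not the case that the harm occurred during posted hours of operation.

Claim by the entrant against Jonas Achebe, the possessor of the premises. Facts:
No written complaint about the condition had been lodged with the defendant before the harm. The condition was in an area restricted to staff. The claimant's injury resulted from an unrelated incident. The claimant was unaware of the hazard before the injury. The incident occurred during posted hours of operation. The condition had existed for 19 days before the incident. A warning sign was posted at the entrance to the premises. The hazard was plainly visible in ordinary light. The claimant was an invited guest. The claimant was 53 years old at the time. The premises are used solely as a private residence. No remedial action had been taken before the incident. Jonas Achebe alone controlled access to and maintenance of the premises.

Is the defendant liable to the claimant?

(A) no remedial action — satisfied.
(B) entrant a minor — not satisfied.
So (i) is not satisfied (T AND F).
(ii) not open/obvious — not satisfied.
So (a) is not satisfied (F OR F).
(b) not (commercial use) — met.
(1) = F AND T = false.
(a) not (exclusive control) — not satisfied.
(b) condition ≥5 days old — satisfied.
So (2) is not satisfied (F AND T).
(i) complaint lodged — not satisfied.
(ii) proximate cause — not satisfied.
(iii) no signage posted — fails.
So (a) is not satisfied (F OR F OR F).
(i) not (public area) — met.
(ii) not (consent to enter) — fails.
(iii) not (during posted hours) — not satisfied.
(b) = T OR F OR F = true.
(3) = F AND T = false.
Overall: F OR F OR F → false.

No — not liable.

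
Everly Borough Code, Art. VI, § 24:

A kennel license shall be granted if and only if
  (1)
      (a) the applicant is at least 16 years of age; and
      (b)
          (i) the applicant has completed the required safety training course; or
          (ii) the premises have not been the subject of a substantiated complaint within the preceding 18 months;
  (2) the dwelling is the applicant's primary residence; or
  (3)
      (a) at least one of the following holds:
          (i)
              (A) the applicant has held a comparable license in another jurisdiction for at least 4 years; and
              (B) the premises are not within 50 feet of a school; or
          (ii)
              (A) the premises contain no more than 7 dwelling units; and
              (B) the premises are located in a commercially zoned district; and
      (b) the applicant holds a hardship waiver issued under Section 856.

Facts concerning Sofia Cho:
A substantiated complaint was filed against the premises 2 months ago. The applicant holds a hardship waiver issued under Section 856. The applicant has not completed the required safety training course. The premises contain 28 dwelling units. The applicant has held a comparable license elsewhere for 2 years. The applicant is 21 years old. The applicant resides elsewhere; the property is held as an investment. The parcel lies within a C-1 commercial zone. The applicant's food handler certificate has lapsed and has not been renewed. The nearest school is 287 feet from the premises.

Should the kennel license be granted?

No — denied.

(a) age ≥ 16 — holds.
(i) safety training — fails.
(ii) no complaint in 18 mo. — not met.
(b) = F OR F = false.
So (1) is not satisfied (T AND F).
(2) primary residence — not satisfied.
(A) prior license ≥ 4 yr — not satisfied.
(B) ≥50 ft from school — met.
(i): F AND T → false.
(A) ≤ 7 units — not satisfied.
(B) commercially zoned — holds.
So (ii) is not satisfied (F AND T).
(a) = F OR F = false.
(b) hardship waiver — met.
So (3) is not satisfied (F AND T).
Overall = F OR F OR F = false.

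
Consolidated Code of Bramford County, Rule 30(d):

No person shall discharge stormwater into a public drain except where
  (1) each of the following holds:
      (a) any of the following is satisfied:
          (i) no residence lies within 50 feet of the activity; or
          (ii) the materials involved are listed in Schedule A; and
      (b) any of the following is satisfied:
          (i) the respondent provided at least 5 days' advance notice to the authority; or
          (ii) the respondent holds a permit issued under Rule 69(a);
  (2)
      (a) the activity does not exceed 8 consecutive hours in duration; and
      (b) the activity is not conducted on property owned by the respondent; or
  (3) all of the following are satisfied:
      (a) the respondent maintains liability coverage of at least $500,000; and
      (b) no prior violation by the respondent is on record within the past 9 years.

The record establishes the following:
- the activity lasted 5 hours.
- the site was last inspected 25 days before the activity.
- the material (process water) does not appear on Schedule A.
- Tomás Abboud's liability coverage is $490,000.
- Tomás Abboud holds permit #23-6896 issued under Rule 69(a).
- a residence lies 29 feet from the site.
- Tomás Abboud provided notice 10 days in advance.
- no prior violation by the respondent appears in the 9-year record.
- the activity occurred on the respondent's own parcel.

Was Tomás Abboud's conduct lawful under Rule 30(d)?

No — unlawful.

(i) no residence in 50 ft — not met.
(ii) Schedule A material — not met.
(a) = F OR F = false.
(i) ≥5 days' notice — satisfied.
(ii) holds permit — met.
(b): T OR T → true.
(1) = F AND T = false.
(a) ≤ 8 hrs duration — holds.
(b) not (own property) — not satisfied.
So (2) is not satisfied (T AND F).
(a) coverage ≥ $500,000 — not met.
(b) no prior violation — holds.
(3): F AND T → false.
Overall = F OR F OR F = false.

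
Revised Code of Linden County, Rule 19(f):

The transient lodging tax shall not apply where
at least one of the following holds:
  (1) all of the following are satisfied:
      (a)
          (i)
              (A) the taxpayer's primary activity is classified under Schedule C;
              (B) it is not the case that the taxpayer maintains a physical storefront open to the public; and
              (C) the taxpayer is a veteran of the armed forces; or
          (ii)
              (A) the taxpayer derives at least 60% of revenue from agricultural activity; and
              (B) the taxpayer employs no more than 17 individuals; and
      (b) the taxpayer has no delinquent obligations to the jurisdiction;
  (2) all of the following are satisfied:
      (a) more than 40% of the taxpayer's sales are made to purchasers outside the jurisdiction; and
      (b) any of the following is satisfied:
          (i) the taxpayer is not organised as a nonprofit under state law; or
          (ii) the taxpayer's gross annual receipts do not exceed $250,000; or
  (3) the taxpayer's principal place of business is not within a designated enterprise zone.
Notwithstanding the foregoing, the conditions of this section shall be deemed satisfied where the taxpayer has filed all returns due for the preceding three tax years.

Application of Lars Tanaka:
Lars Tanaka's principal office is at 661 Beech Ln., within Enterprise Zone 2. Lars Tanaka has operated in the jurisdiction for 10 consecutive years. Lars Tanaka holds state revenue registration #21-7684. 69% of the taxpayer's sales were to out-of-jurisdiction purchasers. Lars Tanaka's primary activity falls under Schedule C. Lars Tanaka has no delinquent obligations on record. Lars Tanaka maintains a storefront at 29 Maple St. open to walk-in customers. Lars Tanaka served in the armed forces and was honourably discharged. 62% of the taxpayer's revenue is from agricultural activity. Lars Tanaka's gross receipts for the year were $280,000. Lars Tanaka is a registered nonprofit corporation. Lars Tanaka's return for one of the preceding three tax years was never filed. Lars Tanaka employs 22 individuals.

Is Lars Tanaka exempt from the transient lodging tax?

No — not exempt.

(A) Schedule C activity — met.
(B) not (has storefront) — fails.
(C) veteran — met.
(i) = T AND F AND T = false.
(A) ≥60% agricultural — satisfied.
(B) ≤ 17 employees — not satisfied.
So (ii) is not satisfied (T AND F).
(a) = F OR F = false.
(b) no delinquency — holds.
So (1) is not satisfied (F AND T).
(a) >40% out-of-jur. sales — satisfied.
(i) not (nonprofit) — fails.
(ii) receipts ≤ $250,000 — not satisfied.
(b): F OR F → false.
So (2) is not satisfied (T AND F).
(3) not (in enterprise zone) — fails.
Overall: F OR F OR F → false.
Exception (returns current) — not satisfied.
Result: main false OR exception false → false.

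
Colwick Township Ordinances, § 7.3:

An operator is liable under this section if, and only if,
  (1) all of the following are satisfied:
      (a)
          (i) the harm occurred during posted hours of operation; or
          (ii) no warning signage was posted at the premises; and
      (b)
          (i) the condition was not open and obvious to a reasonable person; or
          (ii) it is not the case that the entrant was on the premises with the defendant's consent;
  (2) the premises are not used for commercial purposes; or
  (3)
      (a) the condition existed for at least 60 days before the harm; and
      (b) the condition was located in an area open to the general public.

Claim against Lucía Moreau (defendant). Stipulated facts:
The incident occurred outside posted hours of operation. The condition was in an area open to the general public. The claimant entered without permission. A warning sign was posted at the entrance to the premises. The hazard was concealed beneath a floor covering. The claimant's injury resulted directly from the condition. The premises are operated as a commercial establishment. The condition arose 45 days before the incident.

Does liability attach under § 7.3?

No — not liable.

(i) during posted hours — fails.
(ii) no signage posted — not satisfied.
(a): F OR F → false.
(i) not open/obvious — satisfied.
(ii) not (consent to enter) — satisfied.
(b): T OR T → true.
(1): F AND T → false.
(2) not (commercial use) — not satisfied.
(a) condition ≥60 days old — not satisfied.
(b) public area — satisfied.
(3) = F AND T = false.
Overall: F OR F OR F → false.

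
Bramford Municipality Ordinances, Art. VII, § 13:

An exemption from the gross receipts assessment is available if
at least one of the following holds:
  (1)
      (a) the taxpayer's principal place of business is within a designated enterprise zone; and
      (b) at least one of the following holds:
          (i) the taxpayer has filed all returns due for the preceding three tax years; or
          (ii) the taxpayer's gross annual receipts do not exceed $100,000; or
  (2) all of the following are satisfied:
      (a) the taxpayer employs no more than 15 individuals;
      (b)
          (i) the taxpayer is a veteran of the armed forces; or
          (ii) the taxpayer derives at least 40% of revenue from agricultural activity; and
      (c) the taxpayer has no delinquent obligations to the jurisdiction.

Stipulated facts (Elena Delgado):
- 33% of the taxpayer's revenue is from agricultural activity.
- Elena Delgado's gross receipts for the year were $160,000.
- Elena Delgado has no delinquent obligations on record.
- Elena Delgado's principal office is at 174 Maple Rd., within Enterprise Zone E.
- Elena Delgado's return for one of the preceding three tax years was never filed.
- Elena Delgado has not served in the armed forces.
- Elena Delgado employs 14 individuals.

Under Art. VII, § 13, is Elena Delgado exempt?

No — not exempt.

(a) in enterprise zone — satisfied.
(i) returns current — not satisfied.
(ii) receipts ≤ $100,000 — not satisfied.
So (b) is not satisfied (F OR F).
(1) = T AND F = false.
(a) ≤ 15 employees — holds.
(i) veteran — not met.
(ii) ≥40% agricultural — fails.
(b) = F OR F = false.
(c) no delinquency — holds.
So (2) is not satisfied (T AND F AND T).
Overall = F OR F = false.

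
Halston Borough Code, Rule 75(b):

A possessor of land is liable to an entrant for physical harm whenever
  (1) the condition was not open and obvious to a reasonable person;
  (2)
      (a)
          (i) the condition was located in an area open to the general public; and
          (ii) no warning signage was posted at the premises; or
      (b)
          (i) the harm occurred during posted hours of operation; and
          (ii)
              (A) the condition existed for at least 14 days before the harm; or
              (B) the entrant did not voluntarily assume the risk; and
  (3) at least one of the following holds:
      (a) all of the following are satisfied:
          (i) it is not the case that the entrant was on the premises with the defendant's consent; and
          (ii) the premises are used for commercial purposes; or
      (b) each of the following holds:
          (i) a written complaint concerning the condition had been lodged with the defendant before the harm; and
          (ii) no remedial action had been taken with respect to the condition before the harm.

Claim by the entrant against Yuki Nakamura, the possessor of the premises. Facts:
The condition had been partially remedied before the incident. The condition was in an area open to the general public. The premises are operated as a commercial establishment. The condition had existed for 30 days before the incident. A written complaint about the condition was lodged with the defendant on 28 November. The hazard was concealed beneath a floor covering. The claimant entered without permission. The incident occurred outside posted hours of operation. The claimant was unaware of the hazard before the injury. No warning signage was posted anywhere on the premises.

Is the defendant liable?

Yes — liable.

(1) not open/obvious — satisfied.
(i) public area — satisfied.
(ii) no signage posted — holds.
So (a) is satisfied (T AND T).
(i) during posted hours — fails.
(A) condition ≥14 days old — met.
(B) no assumed risk — met.
(ii): T OR T → true.
(b): F AND T → false.
(2) = T OR F = true.
(i) not (consent to enter) — holds.
(ii) commercial use — met.
(a): T AND T → true.
(i) complaint lodged — met.
(ii) no remedial action — not satisfied.
(b): T AND F → false.
So (3) is satisfied (T OR F).
Overall = T AND T AND T = true.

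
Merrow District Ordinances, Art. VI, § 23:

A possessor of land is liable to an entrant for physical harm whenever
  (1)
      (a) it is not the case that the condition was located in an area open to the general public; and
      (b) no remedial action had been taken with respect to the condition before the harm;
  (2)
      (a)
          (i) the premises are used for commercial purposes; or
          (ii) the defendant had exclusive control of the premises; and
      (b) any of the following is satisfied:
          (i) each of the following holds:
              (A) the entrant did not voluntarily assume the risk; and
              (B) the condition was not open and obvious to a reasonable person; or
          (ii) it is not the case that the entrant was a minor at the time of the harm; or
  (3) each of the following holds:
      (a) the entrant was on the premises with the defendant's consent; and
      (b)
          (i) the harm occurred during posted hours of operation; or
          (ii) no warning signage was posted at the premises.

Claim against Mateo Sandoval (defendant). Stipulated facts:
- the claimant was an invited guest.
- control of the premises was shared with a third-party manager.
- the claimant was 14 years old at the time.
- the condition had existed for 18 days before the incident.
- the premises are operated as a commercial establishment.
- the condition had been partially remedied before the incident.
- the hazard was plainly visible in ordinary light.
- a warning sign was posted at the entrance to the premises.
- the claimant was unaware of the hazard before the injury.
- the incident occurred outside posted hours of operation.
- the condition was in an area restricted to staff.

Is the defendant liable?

(a) not (public area) — holds.
(b) no remedial action — fails.
(1): T AND F → false.
(i) commercial use — holds.
(ii) exclusive control — fails.
So (a) is satisfied (T OR F).
(A) no assumed risk — satisfied.
(B) not open/obvious — fails.
(i) = T AND F = false.
(ii) not (entrant a minor) — not met.
(b): F OR F → false.
So (2) is not satisfied (T AND F).
(a) consent to enter — met.
(i) during posted hours — not satisfied.
(ii) no signage posted — not satisfied.
(b) = F OR F = false.
So (3) is not satisfied (T AND F).
Overall: F OR F OR F → false.

No — not liable.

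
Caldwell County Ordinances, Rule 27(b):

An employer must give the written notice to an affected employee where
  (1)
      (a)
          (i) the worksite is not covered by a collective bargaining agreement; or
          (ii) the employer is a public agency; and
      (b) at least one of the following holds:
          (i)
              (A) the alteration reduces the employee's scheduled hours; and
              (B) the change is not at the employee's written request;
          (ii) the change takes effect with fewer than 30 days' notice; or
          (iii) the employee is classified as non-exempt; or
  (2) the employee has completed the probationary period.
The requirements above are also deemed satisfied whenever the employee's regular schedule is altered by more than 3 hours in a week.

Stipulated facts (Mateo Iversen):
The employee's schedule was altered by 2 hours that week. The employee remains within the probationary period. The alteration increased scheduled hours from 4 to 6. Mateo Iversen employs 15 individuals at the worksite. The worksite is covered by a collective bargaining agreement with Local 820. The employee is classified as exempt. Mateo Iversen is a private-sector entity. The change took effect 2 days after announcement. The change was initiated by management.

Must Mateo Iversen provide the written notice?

(i) no CBA — not met.
(ii) public agency — not met.
So (a) is not satisfied (F OR F).
(A) hours reduced — fails.
(B) not employee-requested — satisfied.
(i) = F AND T = false.
(ii) < 30 days' notice — satisfied.
(iii) non-exempt — not satisfied.
(b): F OR T OR F → true.
So (1) is not satisfied (F AND T).
(2) past probation — not satisfied.
Overall = F OR F = false.
Exception (schedule shift > 3h) — not satisfied.
Result: main false OR exception false → false.

No — not required.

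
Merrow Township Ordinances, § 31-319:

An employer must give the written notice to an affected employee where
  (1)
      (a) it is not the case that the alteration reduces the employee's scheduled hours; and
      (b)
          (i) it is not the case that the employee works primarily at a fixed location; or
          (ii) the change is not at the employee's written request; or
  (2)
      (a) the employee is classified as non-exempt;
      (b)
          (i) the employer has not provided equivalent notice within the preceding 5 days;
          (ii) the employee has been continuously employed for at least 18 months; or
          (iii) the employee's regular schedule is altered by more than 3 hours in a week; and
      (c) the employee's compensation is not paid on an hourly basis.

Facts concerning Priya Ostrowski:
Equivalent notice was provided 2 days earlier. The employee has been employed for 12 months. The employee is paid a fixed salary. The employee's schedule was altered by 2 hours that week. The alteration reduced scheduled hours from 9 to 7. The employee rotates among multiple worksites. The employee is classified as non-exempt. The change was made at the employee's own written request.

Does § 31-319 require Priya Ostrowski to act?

(a) not (hours reduced) — fails.
(i) not (fixed location) — met.
(ii) not employee-requested — not satisfied.
(b) = T OR F = true.
(1): F AND T → false.
(a) non-exempt — holds.
(i) no recent notice — not satisfied.
(ii) tenure ≥ 18 mo. — fails.
(iii) schedule shift > 3h — fails.
(b) = F OR F OR F = false.
(c) not (hourly-paid) — holds.
(2) = T AND F AND T = false.
Overall = F OR F = false.

No — not required.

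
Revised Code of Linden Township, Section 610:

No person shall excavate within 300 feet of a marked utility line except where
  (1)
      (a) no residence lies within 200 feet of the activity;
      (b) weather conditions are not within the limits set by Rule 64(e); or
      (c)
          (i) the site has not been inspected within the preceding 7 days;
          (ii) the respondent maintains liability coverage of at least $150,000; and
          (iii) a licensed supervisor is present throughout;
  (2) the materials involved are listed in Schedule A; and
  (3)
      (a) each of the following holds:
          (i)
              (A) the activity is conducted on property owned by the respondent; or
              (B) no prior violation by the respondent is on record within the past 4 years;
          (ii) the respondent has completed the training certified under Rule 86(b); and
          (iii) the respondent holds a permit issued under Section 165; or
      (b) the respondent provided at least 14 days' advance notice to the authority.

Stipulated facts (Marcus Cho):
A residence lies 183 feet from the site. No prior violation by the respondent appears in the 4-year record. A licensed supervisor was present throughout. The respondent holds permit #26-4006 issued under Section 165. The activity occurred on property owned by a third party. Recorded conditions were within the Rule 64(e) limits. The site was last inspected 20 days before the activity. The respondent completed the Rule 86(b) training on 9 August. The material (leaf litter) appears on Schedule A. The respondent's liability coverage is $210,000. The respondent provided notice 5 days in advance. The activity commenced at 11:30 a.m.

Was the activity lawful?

(a) no residence in 200 ft — not met.
(b) not (weather ok) — fails.
(i) not (site inspected) — met.
(ii) coverage ≥ $150,000 — holds.
(iii) supervisor present — satisfied.
(c) = T AND T AND T = true.
So (1) is satisfied (F OR F OR T).
(2) Schedule A material — holds.
(A) own property — not satisfied.
(B) no prior violation — satisfied.
(i): F OR T → true.
(ii) training certified — holds.
(iii) holds permit — holds.
So (a) is satisfied (T AND T AND T).
(b) ≥14 days' notice — not satisfied.
So (3) is satisfied (T OR F).
Overall = T AND T AND T = true.

Yes — lawful.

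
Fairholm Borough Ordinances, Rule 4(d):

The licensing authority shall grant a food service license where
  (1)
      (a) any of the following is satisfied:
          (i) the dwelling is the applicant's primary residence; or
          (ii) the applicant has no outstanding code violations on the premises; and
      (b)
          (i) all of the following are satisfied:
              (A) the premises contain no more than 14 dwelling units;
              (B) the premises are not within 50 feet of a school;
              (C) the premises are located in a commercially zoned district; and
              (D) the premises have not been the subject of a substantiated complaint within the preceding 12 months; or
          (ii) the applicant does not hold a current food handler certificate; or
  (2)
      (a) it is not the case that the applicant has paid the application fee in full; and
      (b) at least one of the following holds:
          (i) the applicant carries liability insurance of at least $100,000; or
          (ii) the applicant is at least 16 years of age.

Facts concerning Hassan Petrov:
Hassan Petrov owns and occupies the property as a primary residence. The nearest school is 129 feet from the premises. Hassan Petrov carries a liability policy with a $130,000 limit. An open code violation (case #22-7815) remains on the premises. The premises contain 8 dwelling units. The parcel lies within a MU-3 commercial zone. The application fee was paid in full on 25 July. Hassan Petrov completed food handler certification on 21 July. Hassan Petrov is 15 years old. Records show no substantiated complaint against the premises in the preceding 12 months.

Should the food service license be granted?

Yes — granted.

(i) primary residence — holds.
(ii) no code violations — not satisfied.
(a) = T OR F = true.
(A) ≤ 14 units — satisfied.
(B) ≥50 ft from school — satisfied.
(C) commercially zoned — holds.
(D) no complaint in 12 mo. — satisfied.
(i): T AND T AND T AND T → true.
(ii) not (food handler cert.) — fails.
(b): T OR F → true.
So (1) is satisfied (T AND T).
(a) not (fee paid) — not met.
(i) insurance ≥ $100,000 — satisfied.
(ii) age ≥ 16 — fails.
(b): T OR F → true.
So (2) is not satisfied (F AND T).
Overall = T OR F = true.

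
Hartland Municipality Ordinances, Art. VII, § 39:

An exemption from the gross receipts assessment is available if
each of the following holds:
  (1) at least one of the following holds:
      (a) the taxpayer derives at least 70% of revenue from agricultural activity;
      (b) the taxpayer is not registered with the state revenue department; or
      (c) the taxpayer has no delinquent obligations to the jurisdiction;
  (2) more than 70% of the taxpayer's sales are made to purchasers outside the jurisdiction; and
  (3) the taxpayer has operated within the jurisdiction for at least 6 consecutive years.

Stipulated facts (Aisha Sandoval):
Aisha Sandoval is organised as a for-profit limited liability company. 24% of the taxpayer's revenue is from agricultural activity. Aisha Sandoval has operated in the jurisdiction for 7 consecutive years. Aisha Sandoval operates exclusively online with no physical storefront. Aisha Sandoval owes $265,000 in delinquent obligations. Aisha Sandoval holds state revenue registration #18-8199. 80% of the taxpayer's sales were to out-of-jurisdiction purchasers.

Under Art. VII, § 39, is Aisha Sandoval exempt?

No — not exempt.

(a) ≥70% agricultural — fails.
(b) not (state-registered) — not satisfied.
(c) no delinquency — fails.
(1): F OR F OR F → false.
(2) >70% out-of-jur. sales — holds.
(3) ≥ 6 yrs in jurisdiction — satisfied.
So Overall is not satisfied (F AND T AND T).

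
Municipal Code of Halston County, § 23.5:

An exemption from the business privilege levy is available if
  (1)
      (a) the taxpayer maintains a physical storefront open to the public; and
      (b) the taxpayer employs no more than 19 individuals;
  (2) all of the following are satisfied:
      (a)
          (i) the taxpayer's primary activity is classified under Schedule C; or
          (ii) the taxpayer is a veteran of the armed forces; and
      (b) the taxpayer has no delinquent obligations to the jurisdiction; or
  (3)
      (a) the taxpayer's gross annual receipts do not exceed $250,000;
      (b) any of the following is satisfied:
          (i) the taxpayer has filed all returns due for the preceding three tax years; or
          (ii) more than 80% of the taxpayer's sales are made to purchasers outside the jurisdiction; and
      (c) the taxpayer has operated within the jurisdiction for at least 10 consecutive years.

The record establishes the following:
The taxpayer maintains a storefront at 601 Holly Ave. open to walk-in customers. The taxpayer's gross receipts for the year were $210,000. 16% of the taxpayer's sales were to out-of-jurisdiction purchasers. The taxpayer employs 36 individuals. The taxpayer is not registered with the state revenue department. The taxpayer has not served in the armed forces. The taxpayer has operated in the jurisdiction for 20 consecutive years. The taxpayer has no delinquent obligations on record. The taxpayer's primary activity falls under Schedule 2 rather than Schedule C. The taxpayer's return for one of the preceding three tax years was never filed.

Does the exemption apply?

(a) has storefront — holds.
(b) ≤ 19 employees — not met.
(1) = T AND F = false.
(i) Schedule C activity — not met.
(ii) veteran — not satisfied.
(a) = F OR F = false.
(b) no delinquency — holds.
So (2) is not satisfied (F AND T).
(a) receipts ≤ $250,000 — satisfied.
(i) returns current — not met.
(ii) >80% out-of-jur. sales — not met.
So (b) is not satisfied (F OR F).
(c) ≥ 10 yrs in jurisdiction — satisfied.
So (3) is not satisfied (T AND F AND T).
Overall: F OR F OR F → false.

No — not exempt.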